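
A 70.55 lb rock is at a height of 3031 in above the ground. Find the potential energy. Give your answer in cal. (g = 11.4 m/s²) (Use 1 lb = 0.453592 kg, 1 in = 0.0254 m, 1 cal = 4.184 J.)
Convert to SI: m = 32.0009 kg, h = 76.9874 m
PE = mgh = (32.0009)(11.4)(76.9874) = 28085.8 J = 6713 cal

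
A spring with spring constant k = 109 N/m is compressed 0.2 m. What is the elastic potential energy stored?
PE = ½kx² = ½(109)(0.2)² = 2.18 J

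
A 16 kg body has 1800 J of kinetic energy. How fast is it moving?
v = √(2·KE/m) = √(2·1800/16) = 15.0 m/s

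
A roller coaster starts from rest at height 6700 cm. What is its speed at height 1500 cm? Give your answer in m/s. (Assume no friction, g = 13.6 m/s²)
Convert to SI: h₁−h₂ = 52.0 m
mgh₁ = mgh₂ + ½mv² ⇒ v = √(2g(h₁−h₂)) = √(2·13.6·52.0) = 37.61 m/s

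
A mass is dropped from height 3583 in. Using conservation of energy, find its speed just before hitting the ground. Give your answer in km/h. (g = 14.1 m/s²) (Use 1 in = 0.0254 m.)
Convert to SI: h = 91.0082 m
mgh = ½mv² ⇒ v = √(2gh) = √(2·14.1·91.0082) = 50.66 m/s = 182.4 km/h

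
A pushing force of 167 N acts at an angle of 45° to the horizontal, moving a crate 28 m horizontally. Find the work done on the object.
W = F·d·cosθ = (167)(28)cos(45°) = 3306 J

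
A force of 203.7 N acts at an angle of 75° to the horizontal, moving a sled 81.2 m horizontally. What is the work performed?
W = F·d·cosθ = (203.7)(81.2)cos(75°) = 4281 J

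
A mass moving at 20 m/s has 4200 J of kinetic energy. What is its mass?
m = 2·KE/v² = 2·4200/(20)² = 21.0 kg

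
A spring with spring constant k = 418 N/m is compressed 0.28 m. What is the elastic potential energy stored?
PE = ½kx² = ½(418)(0.28)² = 16.39 J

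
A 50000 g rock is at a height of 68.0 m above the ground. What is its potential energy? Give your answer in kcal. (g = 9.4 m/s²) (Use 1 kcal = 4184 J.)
Convert to SI: m = 50.0 kg, h = 68.0 m
PE = mgh = (50.0)(9.4)(68.0) = 31960.0 J = 7.639 kcal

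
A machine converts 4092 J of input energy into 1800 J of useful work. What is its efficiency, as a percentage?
η = W_out/W_in = 1800/4092 = 43.99%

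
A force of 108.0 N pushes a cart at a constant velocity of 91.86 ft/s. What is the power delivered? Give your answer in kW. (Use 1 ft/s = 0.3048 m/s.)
Convert to SI: F = 108.0 N, v = 27.9989 m/s
P = Fv = (108.0)(27.9989) = 3023.88 W = 3.024 kW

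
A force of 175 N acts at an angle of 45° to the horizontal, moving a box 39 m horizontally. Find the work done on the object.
W = F·d·cosθ = (175)(39)cos(45°) = 4826 J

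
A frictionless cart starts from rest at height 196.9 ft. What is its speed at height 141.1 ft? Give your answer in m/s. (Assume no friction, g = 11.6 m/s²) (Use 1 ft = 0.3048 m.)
Convert to SI: h₁−h₂ = 17.0078 m
mgh₁ = mgh₂ + ½mv² ⇒ v = √(2g(h₁−h₂)) = √(2·11.6·17.0078) = 19.86 m/s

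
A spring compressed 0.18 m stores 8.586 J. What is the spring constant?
k = 2·PE/x² = 2·8.586/(0.18)² = 530.0 N/m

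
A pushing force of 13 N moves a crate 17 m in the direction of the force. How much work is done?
W = F·d = (13)(17) = 221.0 J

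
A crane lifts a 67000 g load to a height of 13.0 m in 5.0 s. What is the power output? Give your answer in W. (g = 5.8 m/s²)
Convert to SI: m = 67.0 kg, h = 13.0 m, t = 5.0 s
P = mgh/t = (67.0)(5.8)(13.0)/5.0 = 1010 W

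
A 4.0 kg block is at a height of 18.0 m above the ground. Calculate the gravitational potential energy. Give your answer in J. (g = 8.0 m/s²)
PE = mgh = (4.0)(8.0)(18.0) = 576.0 J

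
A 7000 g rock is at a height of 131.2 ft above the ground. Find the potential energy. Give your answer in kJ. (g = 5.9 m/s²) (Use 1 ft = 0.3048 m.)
Convert to SI: m = 7.0 kg, h = 39.9898 m
PE = mgh = (7.0)(5.9)(39.9898) = 1651.58 J = 1.652 kJ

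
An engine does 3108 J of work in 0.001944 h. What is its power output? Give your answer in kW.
Convert to SI: W = 3108.0 J, t = 6.9984 s
P = W/t = 3108.0/6.9984 = 444.102 W = 0.4441 kW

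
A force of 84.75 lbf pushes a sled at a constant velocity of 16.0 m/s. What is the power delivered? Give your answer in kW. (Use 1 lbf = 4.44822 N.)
Convert to SI: F = 376.987 N, v = 16.0 m/s
P = Fv = (376.987)(16.0) = 6031.79 W = 6.032 kW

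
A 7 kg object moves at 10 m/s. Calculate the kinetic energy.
KE = ½mv² = ½(7)(10)² = 350.0 J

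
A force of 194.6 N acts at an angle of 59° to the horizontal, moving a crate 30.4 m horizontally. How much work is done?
W = F·d·cosθ = (194.6)(30.4)cos(59°) = 3047 J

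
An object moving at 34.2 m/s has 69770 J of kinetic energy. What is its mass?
m = 2·KE/v² = 2·69770/(34.2)² = 119.3 kg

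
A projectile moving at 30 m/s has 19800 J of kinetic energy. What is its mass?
m = 2·KE/v² = 2·19800/(30)² = 44.0 kg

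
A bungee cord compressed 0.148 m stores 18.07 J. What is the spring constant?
k = 2·PE/x² = 2·18.07/(0.148)² = 1650 N/m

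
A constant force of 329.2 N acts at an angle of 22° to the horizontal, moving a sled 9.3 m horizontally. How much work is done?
W = F·d·cosθ = (329.2)(9.3)cos(22°) = 2839 J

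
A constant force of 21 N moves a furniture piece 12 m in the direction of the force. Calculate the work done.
W = F·d = (21)(12) = 252.0 J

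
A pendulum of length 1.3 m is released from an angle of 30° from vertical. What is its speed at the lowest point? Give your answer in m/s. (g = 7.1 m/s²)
h = L(1 − cosθ) = 1.3(1 − cos30°) = 0.174167 m
v = √(2gh) = √(2·7.1·0.174167) = 1.573 m/s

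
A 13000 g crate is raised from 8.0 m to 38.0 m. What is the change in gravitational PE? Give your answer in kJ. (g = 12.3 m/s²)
Convert to SI: m = 13.0 kg, Δh = 30.0 m
ΔPE = mgΔh = (13.0)(12.3)(30.0) = 4797.0 J = 4.797 kJ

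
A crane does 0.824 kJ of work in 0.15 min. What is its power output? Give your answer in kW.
Convert to SI: W = 824.0 J, t = 9.0 s
P = W/t = 824.0/9.0 = 91.5556 W = 0.09156 kW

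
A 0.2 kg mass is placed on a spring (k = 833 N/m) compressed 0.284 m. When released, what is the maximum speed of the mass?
½kx² = ½mv² ⇒ v = x√(k/m) = (0.284)√(833/0.2) = 18.33 m/s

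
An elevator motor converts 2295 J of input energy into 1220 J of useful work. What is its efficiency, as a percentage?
η = W_out/W_in = 1220/2295 = 53.16%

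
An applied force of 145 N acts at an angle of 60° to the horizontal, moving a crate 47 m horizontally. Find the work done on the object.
W = F·d·cosθ = (145)(47)cos(60°) = 3408 J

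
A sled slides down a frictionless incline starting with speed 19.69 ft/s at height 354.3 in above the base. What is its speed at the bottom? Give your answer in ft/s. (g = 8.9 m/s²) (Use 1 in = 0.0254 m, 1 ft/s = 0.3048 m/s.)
Convert to SI: v₀ = 6.00151 m/s, h = 8.99922 m
½mv₀² + mgh = ½mv² ⇒ v = √(v₀² + 2gh) = √(6.00151² + 2·8.9·8.99922) = 14.0073 m/s = 45.96 ft/s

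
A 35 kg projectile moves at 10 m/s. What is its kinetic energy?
KE = ½mv² = ½(35)(10)² = 1750.0 J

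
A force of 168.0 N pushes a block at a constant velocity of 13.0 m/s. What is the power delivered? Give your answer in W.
P = Fv = (168.0)(13.0) = 2184 W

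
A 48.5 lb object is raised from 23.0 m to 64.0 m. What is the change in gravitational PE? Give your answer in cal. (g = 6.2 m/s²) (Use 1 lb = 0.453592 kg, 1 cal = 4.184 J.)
Convert to SI: m = 21.9992 kg, Δh = 41.0 m
ΔPE = mgΔh = (21.9992)(6.2)(41.0) = 5592.2 J = 1337 cal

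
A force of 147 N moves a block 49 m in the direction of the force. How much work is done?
W = F·d = (147)(49) = 7203 J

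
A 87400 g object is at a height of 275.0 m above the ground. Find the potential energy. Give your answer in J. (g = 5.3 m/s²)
Convert to SI: m = 87.4 kg, h = 275.0 m
PE = mgh = (87.4)(5.3)(275.0) = 127400 J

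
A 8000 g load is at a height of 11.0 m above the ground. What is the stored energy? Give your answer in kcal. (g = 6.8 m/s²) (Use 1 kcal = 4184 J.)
Convert to SI: m = 8.0 kg, h = 11.0 m
PE = mgh = (8.0)(6.8)(11.0) = 598.4 J = 0.143 kcal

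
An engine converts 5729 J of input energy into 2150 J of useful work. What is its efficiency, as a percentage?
η = W_out/W_in = 2150/5729 = 37.53%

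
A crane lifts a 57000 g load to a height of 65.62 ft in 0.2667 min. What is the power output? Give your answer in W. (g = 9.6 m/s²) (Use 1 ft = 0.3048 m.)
Convert to SI: m = 57.0 kg, h = 20.001 m, t = 16.002 s
P = mgh/t = (57.0)(9.6)(20.001)/16.002 = 683.9 W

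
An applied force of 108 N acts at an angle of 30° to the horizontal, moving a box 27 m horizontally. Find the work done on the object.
W = F·d·cosθ = (108)(27)cos(30°) = 2525 J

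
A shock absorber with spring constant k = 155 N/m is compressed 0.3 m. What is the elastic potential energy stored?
PE = ½kx² = ½(155)(0.3)² = 6.975 J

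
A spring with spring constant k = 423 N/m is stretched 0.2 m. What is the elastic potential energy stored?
PE = ½kx² = ½(423)(0.2)² = 8.46 J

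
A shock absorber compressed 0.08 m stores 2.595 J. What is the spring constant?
k = 2·PE/x² = 2·2.595/(0.08)² = 810.9 N/m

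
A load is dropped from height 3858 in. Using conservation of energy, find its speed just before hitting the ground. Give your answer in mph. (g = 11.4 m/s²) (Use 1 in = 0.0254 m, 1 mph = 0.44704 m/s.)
Convert to SI: h = 97.9932 m
mgh = ½mv² ⇒ v = √(2gh) = √(2·11.4·97.9932) = 47.2678 m/s = 105.7 mph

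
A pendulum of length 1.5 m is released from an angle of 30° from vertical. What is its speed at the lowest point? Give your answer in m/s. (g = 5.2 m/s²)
h = L(1 − cosθ) = 1.5(1 − cos30°) = 0.200962 m
v = √(2gh) = √(2·5.2·0.200962) = 1.446 m/s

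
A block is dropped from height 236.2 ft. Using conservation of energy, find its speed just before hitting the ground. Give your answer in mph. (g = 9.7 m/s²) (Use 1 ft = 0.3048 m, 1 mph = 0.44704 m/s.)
Convert to SI: h = 71.9938 m
mgh = ½mv² ⇒ v = √(2gh) = √(2·9.7·71.9938) = 37.3722 m/s = 83.6 mph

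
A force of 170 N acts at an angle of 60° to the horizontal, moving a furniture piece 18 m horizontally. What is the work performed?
W = F·d·cosθ = (170)(18)cos(60°) = 1530 J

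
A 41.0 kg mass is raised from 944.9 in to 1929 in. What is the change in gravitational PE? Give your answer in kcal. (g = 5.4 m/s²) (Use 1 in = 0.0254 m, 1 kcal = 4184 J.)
Convert to SI: m = 41.0 kg, Δh = 24.9961 m
ΔPE = mgΔh = (41.0)(5.4)(24.9961) = 5534.15 J = 1.323 kcal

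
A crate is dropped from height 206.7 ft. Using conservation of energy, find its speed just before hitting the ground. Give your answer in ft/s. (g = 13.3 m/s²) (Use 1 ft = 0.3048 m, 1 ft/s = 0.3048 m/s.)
Convert to SI: h = 63.0022 m
mgh = ½mv² ⇒ v = √(2gh) = √(2·13.3·63.0022) = 40.9372 m/s = 134.3 ft/s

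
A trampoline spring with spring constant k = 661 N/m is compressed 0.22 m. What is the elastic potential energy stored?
PE = ½kx² = ½(661)(0.22)² = 16.0 J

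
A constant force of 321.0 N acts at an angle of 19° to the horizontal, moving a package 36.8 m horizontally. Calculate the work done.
W = F·d·cosθ = (321.0)(36.8)cos(19°) = 11170 J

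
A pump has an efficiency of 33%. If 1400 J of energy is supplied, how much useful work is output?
W_out = η·W_in = 0.33·1400 = 462.0 J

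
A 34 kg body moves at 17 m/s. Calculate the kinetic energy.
KE = ½mv² = ½(34)(17)² = 4913.0 J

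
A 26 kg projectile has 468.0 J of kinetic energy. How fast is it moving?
v = √(2·KE/m) = √(2·468.0/26) = 6.0 m/s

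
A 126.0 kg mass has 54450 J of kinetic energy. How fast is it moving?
v = √(2·KE/m) = √(2·54450/126.0) = 29.4 m/s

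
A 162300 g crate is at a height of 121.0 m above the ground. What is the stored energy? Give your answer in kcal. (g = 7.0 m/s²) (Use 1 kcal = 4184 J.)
Convert to SI: m = 162.3 kg, h = 121.0 m
PE = mgh = (162.3)(7.0)(121.0) = 137468 J = 32.86 kcal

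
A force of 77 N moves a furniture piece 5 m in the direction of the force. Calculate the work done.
W = F·d = (77)(5) = 385.0 J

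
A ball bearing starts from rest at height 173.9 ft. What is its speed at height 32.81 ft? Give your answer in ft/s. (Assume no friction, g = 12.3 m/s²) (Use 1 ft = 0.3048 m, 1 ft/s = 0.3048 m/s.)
Convert to SI: h₁−h₂ = 43.0042 m
mgh₁ = mgh₂ + ½mv² ⇒ v = √(2g(h₁−h₂)) = √(2·12.3·43.0042) = 32.5254 m/s = 106.7 ft/s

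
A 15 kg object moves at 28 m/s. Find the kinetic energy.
KE = ½mv² = ½(15)(28)² = 5880.0 J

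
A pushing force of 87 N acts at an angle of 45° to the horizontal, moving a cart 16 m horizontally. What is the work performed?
W = F·d·cosθ = (87)(16)cos(45°) = 984.3 J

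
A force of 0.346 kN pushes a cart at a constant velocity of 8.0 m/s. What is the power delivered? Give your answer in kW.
Convert to SI: F = 346.0 N, v = 8.0 m/s
P = Fv = (346.0)(8.0) = 2768.0 W = 2.768 kW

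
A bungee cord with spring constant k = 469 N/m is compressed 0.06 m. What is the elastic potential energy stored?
PE = ½kx² = ½(469)(0.06)² = 0.8442 J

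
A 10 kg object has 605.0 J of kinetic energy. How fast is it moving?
v = √(2·KE/m) = √(2·605.0/10) = 11.0 m/s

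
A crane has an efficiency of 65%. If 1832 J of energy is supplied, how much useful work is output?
W_out = η·W_in = 0.65·1832 = 1190.8 J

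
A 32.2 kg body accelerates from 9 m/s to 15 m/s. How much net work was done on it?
W = ΔKE = ½m(v₂² − v₁²) = ½(32.2)(15² − 9²) = 2318.4 J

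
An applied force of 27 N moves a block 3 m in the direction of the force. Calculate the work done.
W = F·d = (27)(3) = 81.0 J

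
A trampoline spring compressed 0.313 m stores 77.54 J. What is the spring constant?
k = 2·PE/x² = 2·77.54/(0.313)² = 1583 N/m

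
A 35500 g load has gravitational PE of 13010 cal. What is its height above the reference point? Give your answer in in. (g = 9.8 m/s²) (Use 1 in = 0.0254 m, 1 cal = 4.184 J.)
Convert to SI: m = 35.5 kg, PE = 54433.8 J
h = PE/(mg) = 54433.8/(35.5·9.8) = 156.464 m = 6160 in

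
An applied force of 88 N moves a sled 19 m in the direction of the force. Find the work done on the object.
W = F·d = (88)(19) = 1672 J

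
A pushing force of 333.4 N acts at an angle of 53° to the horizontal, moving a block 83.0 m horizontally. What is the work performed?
W = F·d·cosθ = (333.4)(83.0)cos(53°) = 16650 J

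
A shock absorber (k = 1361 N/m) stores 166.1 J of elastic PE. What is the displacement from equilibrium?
x = √(2·PE/k) = √(2·166.1/1361) = 0.494 m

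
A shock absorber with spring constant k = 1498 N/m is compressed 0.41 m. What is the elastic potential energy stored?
PE = ½kx² = ½(1498)(0.41)² = 125.9 J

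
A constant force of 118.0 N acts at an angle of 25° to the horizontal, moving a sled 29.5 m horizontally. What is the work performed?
W = F·d·cosθ = (118.0)(29.5)cos(25°) = 3155 J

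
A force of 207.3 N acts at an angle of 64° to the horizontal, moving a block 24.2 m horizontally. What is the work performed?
W = F·d·cosθ = (207.3)(24.2)cos(64°) = 2199 J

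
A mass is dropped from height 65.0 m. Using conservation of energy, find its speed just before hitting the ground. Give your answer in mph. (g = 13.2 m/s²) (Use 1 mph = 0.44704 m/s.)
mgh = ½mv² ⇒ v = √(2gh) = √(2·13.2·65.0) = 41.4246 m/s = 92.66 mph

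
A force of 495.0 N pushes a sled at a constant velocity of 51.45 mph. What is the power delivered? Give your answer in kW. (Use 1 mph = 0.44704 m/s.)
Convert to SI: F = 495.0 N, v = 23.0002 m/s
P = Fv = (495.0)(23.0002) = 11385.1 W = 11.39 kW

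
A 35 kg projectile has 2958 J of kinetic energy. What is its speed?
v = √(2·KE/m) = √(2·2958/35) = 13.0 m/s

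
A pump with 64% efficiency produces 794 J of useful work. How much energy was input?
W_in = W_out/η = 794/0.64 = 1241 J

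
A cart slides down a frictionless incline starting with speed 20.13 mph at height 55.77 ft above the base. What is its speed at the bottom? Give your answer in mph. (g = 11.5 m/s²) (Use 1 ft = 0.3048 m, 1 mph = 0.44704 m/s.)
Convert to SI: v₀ = 8.99892 m/s, h = 16.9987 m
½mv₀² + mgh = ½mv² ⇒ v = √(v₀² + 2gh) = √(8.99892² + 2·11.5·16.9987) = 21.7244 m/s = 48.6 mph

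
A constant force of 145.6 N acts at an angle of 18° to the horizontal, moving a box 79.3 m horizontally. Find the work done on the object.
W = F·d·cosθ = (145.6)(79.3)cos(18°) = 10980 J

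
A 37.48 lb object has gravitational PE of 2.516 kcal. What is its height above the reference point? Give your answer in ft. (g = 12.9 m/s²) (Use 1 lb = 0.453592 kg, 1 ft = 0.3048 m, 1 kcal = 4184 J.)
Convert to SI: m = 17.0006 kg, PE = 10526.9 J
h = PE/(mg) = 10526.9/(17.0006·12.9) = 48.0007 m = 157.5 ft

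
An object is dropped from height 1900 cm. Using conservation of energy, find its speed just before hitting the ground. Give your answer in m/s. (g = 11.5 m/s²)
Convert to SI: h = 19.0 m
mgh = ½mv² ⇒ v = √(2gh) = √(2·11.5·19.0) = 20.9 m/s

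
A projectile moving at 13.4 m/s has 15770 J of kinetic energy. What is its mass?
m = 2·KE/v² = 2·15770/(13.4)² = 175.7 kg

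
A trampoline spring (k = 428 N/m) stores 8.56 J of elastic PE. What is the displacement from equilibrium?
x = √(2·PE/k) = √(2·8.56/428) = 0.2 m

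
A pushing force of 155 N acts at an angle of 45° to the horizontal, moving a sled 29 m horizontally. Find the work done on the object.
W = F·d·cosθ = (155)(29)cos(45°) = 3178 J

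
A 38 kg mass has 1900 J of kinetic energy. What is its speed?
v = √(2·KE/m) = √(2·1900/38) = 10.0 m/s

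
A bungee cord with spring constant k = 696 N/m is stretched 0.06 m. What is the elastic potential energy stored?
PE = ½kx² = ½(696)(0.06)² = 1.253 J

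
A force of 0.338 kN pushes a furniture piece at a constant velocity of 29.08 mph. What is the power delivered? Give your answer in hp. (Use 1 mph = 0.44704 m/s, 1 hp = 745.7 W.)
Convert to SI: F = 338.0 N, v = 12.9999 m/s
P = Fv = (338.0)(12.9999) = 4393.97 W = 5.892 hp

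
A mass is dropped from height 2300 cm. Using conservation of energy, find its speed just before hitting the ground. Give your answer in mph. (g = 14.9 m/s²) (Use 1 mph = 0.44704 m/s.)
Convert to SI: h = 23.0 m
mgh = ½mv² ⇒ v = √(2gh) = √(2·14.9·23.0) = 26.1801 m/s = 58.56 mph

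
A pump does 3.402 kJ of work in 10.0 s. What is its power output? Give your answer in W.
Convert to SI: W = 3402.0 J, t = 10.0 s
P = W/t = 3402.0/10.0 = 340.2 W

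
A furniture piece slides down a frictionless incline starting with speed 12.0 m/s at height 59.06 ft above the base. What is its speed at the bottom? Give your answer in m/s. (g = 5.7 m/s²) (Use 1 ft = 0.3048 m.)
Convert to SI: v₀ = 12.0 m/s, h = 18.0015 m
½mv₀² + mgh = ½mv² ⇒ v = √(v₀² + 2gh) = √(12.0² + 2·5.7·18.0015) = 18.69 m/s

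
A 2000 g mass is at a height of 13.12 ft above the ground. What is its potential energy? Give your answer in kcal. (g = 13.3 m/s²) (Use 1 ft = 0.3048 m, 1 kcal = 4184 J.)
Convert to SI: m = 2.0 kg, h = 3.99898 m
PE = mgh = (2.0)(13.3)(3.99898) = 106.373 J = 0.02542 kcal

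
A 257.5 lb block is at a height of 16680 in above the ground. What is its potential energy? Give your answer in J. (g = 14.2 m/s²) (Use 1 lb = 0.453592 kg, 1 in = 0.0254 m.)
Convert to SI: m = 116.8 kg, h = 423.672 m
PE = mgh = (116.8)(14.2)(423.672) = 702700 J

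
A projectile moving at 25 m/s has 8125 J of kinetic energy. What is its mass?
m = 2·KE/v² = 2·8125/(25)² = 26.0 kg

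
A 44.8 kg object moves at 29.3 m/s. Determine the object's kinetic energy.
KE = ½mv² = ½(44.8)(29.3)² = 19230 J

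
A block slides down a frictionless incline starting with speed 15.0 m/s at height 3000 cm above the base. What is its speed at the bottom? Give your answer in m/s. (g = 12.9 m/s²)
Convert to SI: v₀ = 15.0 m/s, h = 30.0 m
½mv₀² + mgh = ½mv² ⇒ v = √(v₀² + 2gh) = √(15.0² + 2·12.9·30.0) = 31.61 m/s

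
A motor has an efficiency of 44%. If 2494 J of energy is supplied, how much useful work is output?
W_out = η·W_in = 0.44·2494 = 1097.36 J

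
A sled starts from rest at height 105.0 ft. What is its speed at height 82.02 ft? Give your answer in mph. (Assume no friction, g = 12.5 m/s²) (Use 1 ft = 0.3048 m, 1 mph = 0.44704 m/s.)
Convert to SI: h₁−h₂ = 7.0043 m
mgh₁ = mgh₂ + ½mv² ⇒ v = √(2g(h₁−h₂)) = √(2·12.5·7.0043) = 13.2328 m/s = 29.6 mph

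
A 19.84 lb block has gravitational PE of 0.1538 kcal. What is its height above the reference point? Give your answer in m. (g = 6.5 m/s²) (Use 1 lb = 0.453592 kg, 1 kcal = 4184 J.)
Convert to SI: m = 8.99927 kg, PE = 643.499 J
h = PE/(mg) = 643.499/(8.99927·6.5) = 11.0 m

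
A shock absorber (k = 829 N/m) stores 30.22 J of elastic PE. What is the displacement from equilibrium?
x = √(2·PE/k) = √(2·30.22/829) = 0.27 m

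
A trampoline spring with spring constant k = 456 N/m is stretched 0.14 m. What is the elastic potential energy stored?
PE = ½kx² = ½(456)(0.14)² = 4.469 J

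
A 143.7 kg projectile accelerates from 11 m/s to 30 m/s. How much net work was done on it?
W = ΔKE = ½m(v₂² − v₁²) = ½(143.7)(30² − 11²) = 55971.15 J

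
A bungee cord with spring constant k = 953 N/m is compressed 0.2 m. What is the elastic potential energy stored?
PE = ½kx² = ½(953)(0.2)² = 19.06 J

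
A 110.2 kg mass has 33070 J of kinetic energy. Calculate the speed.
v = √(2·KE/m) = √(2·33070/110.2) = 24.5 m/s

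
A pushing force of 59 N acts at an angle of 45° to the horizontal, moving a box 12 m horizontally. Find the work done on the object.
W = F·d·cosθ = (59)(12)cos(45°) = 500.6 J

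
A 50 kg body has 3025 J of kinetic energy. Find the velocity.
v = √(2·KE/m) = √(2·3025/50) = 11.0 m/s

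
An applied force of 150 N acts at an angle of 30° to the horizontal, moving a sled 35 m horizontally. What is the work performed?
W = F·d·cosθ = (150)(35)cos(30°) = 4547 J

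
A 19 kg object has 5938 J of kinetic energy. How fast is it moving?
v = √(2·KE/m) = √(2·5938/19) = 25.0 m/s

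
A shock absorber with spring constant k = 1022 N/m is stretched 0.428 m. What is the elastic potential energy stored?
PE = ½kx² = ½(1022)(0.428)² = 93.61 J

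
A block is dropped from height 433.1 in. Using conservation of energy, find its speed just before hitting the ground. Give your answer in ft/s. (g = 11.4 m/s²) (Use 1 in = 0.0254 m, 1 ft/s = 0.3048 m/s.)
Convert to SI: h = 11.0007 m
mgh = ½mv² ⇒ v = √(2gh) = √(2·11.4·11.0007) = 15.8372 m/s = 51.96 ft/s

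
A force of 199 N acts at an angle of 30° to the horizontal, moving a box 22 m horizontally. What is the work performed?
W = F·d·cosθ = (199)(22)cos(30°) = 3791 J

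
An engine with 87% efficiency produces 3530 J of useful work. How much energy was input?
W_in = W_out/η = 3530/0.87 = 4057 J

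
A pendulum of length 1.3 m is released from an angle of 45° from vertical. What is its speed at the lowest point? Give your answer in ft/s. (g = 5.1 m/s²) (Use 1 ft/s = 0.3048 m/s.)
h = L(1 − cosθ) = 1.3(1 − cos45°) = 0.380761 m
v = √(2gh) = √(2·5.1·0.380761) = 1.97073 m/s = 6.466 ft/s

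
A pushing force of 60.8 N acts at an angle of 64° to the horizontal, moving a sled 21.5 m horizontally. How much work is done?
W = F·d·cosθ = (60.8)(21.5)cos(64°) = 573.0 J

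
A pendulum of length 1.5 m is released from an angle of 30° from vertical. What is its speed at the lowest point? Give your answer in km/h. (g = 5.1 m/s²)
h = L(1 − cosθ) = 1.5(1 − cos30°) = 0.200962 m
v = √(2gh) = √(2·5.1·0.200962) = 1.43172 m/s = 5.154 km/h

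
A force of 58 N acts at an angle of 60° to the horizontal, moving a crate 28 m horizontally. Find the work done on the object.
W = F·d·cosθ = (58)(28)cos(60°) = 812.0 J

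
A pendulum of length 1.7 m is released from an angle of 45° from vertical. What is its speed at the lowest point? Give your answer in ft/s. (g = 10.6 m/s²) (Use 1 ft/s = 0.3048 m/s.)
h = L(1 − cosθ) = 1.7(1 − cos45°) = 0.497918 m
v = √(2gh) = √(2·10.6·0.497918) = 3.24898 m/s = 10.66 ft/s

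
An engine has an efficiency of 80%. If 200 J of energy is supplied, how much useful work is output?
W_out = η·W_in = 0.8·200 = 160.0 J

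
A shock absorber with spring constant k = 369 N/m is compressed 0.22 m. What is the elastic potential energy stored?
PE = ½kx² = ½(369)(0.22)² = 8.93 J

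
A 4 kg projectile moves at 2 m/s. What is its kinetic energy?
KE = ½mv² = ½(4)(2)² = 8.0 J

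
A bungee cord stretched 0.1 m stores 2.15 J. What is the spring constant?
k = 2·PE/x² = 2·2.15/(0.1)² = 430.0 N/m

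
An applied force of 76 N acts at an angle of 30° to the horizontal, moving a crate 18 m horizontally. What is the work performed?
W = F·d·cosθ = (76)(18)cos(30°) = 1185 J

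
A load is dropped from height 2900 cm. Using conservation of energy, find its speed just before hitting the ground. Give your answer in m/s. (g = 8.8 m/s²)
Convert to SI: h = 29.0 m
mgh = ½mv² ⇒ v = √(2gh) = √(2·8.8·29.0) = 22.59 m/s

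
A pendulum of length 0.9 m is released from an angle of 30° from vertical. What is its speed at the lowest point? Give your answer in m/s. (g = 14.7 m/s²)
h = L(1 − cosθ) = 0.9(1 − cos30°) = 0.120577 m
v = √(2gh) = √(2·14.7·0.120577) = 1.883 m/s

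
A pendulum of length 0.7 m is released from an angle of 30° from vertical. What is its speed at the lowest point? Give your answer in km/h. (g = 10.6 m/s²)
h = L(1 − cosθ) = 0.7(1 − cos30°) = 0.0937822 m
v = √(2gh) = √(2·10.6·0.0937822) = 1.41003 m/s = 5.076 km/h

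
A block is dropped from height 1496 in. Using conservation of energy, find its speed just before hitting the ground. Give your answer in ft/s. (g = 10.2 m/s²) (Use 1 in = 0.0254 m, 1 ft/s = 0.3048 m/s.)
Convert to SI: h = 37.9984 m
mgh = ½mv² ⇒ v = √(2gh) = √(2·10.2·37.9984) = 27.8418 m/s = 91.34 ft/s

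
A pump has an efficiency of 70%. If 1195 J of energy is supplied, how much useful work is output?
W_out = η·W_in = 0.7·1195 = 836.5 J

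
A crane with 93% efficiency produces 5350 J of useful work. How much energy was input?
W_in = W_out/η = 5350/0.93 = 5753 J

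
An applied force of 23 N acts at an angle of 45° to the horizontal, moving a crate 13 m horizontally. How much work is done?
W = F·d·cosθ = (23)(13)cos(45°) = 211.4 J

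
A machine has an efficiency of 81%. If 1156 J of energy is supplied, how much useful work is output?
W_out = η·W_in = 0.81·1156 = 936.36 J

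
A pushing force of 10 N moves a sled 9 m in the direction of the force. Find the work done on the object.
W = F·d = (10)(9) = 90.0 J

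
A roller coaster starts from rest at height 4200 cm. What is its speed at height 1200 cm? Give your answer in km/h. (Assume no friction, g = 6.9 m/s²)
Convert to SI: h₁−h₂ = 30.0 m
mgh₁ = mgh₂ + ½mv² ⇒ v = √(2g(h₁−h₂)) = √(2·6.9·30.0) = 20.347 m/s = 73.25 km/h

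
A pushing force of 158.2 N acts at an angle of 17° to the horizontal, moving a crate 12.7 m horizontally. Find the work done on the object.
W = F·d·cosθ = (158.2)(12.7)cos(17°) = 1921 J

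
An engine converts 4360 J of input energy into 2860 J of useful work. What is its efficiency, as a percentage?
η = W_out/W_in = 2860/4360 = 65.6%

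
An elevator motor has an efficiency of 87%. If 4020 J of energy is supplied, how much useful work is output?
W_out = η·W_in = 0.87·4020 = 3497.4 J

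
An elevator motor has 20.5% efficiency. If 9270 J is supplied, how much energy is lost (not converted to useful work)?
W_lost = W_in(1 − η) = 9270·(1 − 0.205) = 7370 J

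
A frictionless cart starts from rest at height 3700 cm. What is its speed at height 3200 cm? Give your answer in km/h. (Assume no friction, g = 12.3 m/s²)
Convert to SI: h₁−h₂ = 5.0 m
mgh₁ = mgh₂ + ½mv² ⇒ v = √(2g(h₁−h₂)) = √(2·12.3·5.0) = 11.0905 m/s = 39.93 km/h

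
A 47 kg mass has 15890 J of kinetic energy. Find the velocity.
v = √(2·KE/m) = √(2·15890/47) = 26.0 m/s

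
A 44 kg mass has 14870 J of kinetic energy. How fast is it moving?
v = √(2·KE/m) = √(2·14870/44) = 26.0 m/s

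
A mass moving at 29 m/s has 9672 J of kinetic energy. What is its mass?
m = 2·KE/v² = 2·9672/(29)² = 23.0 kg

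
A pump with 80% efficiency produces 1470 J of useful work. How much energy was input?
W_in = W_out/η = 1470/0.8 = 1838 J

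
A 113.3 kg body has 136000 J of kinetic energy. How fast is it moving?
v = √(2·KE/m) = √(2·136000/113.3) = 49.0 m/s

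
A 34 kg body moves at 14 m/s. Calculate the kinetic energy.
KE = ½mv² = ½(34)(14)² = 3332.0 J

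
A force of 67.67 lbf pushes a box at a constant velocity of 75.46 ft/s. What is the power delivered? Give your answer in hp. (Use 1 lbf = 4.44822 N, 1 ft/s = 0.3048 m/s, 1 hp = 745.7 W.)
Convert to SI: F = 301.011 N, v = 23.0002 m/s
P = Fv = (301.011)(23.0002) = 6923.32 W = 9.284 hp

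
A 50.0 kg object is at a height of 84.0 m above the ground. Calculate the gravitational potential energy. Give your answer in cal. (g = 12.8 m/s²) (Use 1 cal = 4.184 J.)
PE = mgh = (50.0)(12.8)(84.0) = 53760.0 J = 12850 cal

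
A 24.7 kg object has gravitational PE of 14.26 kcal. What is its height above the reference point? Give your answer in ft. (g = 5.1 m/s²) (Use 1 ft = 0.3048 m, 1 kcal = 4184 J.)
Convert to SI: m = 24.7 kg, PE = 59663.8 J
h = PE/(mg) = 59663.8/(24.7·5.1) = 473.635 m = 1554 ft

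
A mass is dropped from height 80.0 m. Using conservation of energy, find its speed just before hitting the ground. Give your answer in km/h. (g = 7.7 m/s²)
mgh = ½mv² ⇒ v = √(2gh) = √(2·7.7·80.0) = 35.0999 m/s = 126.4 km/h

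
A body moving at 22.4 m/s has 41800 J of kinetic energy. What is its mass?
m = 2·KE/v² = 2·41800/(22.4)² = 166.6 kg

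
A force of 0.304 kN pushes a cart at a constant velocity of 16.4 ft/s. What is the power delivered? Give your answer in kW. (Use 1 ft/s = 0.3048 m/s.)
Convert to SI: F = 304.0 N, v = 4.99872 m/s
P = Fv = (304.0)(4.99872) = 1519.61 W = 1.52 kW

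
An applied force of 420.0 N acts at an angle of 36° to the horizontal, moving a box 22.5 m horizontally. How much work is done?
W = F·d·cosθ = (420.0)(22.5)cos(36°) = 7645 J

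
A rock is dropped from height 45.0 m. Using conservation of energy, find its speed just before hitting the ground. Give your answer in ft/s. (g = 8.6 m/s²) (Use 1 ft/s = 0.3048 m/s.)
mgh = ½mv² ⇒ v = √(2gh) = √(2·8.6·45.0) = 27.8209 m/s = 91.28 ft/s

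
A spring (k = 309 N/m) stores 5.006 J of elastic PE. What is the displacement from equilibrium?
x = √(2·PE/k) = √(2·5.006/309) = 0.18 m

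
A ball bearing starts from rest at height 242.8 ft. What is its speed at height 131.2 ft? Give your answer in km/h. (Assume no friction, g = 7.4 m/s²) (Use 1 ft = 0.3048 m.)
Convert to SI: h₁−h₂ = 34.0157 m
mgh₁ = mgh₂ + ½mv² ⇒ v = √(2g(h₁−h₂)) = √(2·7.4·34.0157) = 22.4373 m/s = 80.77 km/h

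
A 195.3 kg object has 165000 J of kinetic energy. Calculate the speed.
v = √(2·KE/m) = √(2·165000/195.3) = 41.11 m/s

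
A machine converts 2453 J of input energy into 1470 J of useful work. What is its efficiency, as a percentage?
η = W_out/W_in = 1470/2453 = 59.93%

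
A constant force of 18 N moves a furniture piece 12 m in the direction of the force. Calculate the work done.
W = F·d = (18)(12) = 216.0 J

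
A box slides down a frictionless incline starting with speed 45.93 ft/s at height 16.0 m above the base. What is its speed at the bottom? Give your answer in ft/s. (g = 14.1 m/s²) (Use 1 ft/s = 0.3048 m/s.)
Convert to SI: v₀ = 13.9995 m/s, h = 16.0 m
½mv₀² + mgh = ½mv² ⇒ v = √(v₀² + 2gh) = √(13.9995² + 2·14.1·16.0) = 25.4398 m/s = 83.46 ft/s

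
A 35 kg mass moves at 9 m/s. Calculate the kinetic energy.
KE = ½mv² = ½(35)(9)² = 1417.5 J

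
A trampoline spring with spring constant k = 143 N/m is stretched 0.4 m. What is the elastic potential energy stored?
PE = ½kx² = ½(143)(0.4)² = 11.44 J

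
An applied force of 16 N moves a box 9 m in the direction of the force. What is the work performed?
W = F·d = (16)(9) = 144.0 J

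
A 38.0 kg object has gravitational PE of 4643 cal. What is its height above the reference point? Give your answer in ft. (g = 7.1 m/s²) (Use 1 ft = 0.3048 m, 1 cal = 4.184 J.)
Convert to SI: m = 38.0 kg, PE = 19426.3 J
h = PE/(mg) = 19426.3/(38.0·7.1) = 72.0026 m = 236.2 ft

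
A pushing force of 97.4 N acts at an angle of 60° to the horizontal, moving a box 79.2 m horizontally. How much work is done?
W = F·d·cosθ = (97.4)(79.2)cos(60°) = 3857 J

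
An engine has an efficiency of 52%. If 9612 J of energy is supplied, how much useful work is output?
W_out = η·W_in = 0.52·9612 = 4998.24 J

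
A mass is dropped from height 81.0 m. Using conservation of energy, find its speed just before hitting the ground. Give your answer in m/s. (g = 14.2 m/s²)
mgh = ½mv² ⇒ v = √(2gh) = √(2·14.2·81.0) = 47.96 m/s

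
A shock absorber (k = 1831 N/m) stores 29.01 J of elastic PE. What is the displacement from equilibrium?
x = √(2·PE/k) = √(2·29.01/1831) = 0.178 m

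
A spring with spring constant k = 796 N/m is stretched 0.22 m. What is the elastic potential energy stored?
PE = ½kx² = ½(796)(0.22)² = 19.26 J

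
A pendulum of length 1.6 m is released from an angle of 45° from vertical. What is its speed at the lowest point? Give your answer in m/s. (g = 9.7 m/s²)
h = L(1 − cosθ) = 1.6(1 − cos45°) = 0.468629 m
v = √(2gh) = √(2·9.7·0.468629) = 3.015 m/s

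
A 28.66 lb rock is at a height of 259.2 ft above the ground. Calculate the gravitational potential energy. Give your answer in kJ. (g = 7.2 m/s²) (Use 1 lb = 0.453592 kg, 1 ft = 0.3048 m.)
Convert to SI: m = 12.9999 kg, h = 79.0042 m
PE = mgh = (12.9999)(7.2)(79.0042) = 7394.76 J = 7.395 kJ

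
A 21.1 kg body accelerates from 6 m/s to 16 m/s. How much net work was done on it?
W = ΔKE = ½m(v₂² − v₁²) = ½(21.1)(16² − 6²) = 2321.0 J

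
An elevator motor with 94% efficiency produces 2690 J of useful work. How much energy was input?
W_in = W_out/η = 2690/0.94 = 2862 J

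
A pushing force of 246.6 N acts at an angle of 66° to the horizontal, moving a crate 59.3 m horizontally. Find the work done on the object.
W = F·d·cosθ = (246.6)(59.3)cos(66°) = 5948 J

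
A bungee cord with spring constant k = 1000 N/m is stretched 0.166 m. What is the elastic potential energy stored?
PE = ½kx² = ½(1000)(0.166)² = 13.78 J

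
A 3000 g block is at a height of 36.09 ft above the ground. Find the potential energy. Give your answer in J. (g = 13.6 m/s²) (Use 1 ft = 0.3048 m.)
Convert to SI: m = 3.0 kg, h = 11.0002 m
PE = mgh = (3.0)(13.6)(11.0002) = 448.8 J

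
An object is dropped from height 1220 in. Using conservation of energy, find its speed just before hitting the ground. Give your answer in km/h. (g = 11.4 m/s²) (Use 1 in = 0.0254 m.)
Convert to SI: h = 30.988 m
mgh = ½mv² ⇒ v = √(2gh) = √(2·11.4·30.988) = 26.5806 m/s = 95.69 km/h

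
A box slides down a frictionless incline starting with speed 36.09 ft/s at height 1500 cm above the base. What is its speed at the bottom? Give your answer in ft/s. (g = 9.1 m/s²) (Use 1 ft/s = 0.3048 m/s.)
Convert to SI: v₀ = 11.0002 m/s, h = 15.0 m
½mv₀² + mgh = ½mv² ⇒ v = √(v₀² + 2gh) = √(11.0002² + 2·9.1·15.0) = 19.8496 m/s = 65.12 ft/s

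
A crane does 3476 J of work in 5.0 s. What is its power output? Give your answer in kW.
P = W/t = 3476.0/5.0 = 695.2 W = 0.6952 kW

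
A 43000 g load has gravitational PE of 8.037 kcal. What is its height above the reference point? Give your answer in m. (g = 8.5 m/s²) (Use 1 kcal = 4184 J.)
Convert to SI: m = 43.0 kg, PE = 33626.8 J
h = PE/(mg) = 33626.8/(43.0·8.5) = 92.0 m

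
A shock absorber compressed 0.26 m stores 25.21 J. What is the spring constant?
k = 2·PE/x² = 2·25.21/(0.26)² = 745.9 N/m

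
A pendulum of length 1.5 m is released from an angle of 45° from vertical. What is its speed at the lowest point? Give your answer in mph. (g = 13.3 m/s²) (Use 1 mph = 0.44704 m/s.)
h = L(1 − cosθ) = 1.5(1 − cos45°) = 0.43934 m
v = √(2gh) = √(2·13.3·0.43934) = 3.41854 m/s = 7.647 mph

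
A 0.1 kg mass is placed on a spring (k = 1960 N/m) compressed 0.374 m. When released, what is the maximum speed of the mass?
½kx² = ½mv² ⇒ v = x√(k/m) = (0.374)√(1960/0.1) = 52.36 m/s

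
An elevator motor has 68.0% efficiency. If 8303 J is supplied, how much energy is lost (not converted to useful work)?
W_lost = W_in(1 − η) = 8303·(1 − 0.68) = 2657 J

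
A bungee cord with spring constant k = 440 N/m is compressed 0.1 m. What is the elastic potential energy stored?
PE = ½kx² = ½(440)(0.1)² = 2.2 J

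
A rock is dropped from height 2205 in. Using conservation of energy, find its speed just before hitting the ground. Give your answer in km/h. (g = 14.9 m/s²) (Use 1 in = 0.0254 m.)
Convert to SI: h = 56.007 m
mgh = ½mv² ⇒ v = √(2gh) = √(2·14.9·56.007) = 40.8535 m/s = 147.1 km/h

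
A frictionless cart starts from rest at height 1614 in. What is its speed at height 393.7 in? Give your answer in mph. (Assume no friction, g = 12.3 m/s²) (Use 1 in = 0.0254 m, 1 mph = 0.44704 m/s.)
Convert to SI: h₁−h₂ = 30.9956 m
mgh₁ = mgh₂ + ½mv² ⇒ v = √(2g(h₁−h₂)) = √(2·12.3·30.9956) = 27.6133 m/s = 61.77 mph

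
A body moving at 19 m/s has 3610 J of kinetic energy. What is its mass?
m = 2·KE/v² = 2·3610/(19)² = 20.0 kg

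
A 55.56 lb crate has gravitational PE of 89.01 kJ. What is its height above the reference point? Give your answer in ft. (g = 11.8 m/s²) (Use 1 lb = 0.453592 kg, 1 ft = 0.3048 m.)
Convert to SI: m = 25.2016 kg, PE = 89010.0 J
h = PE/(mg) = 89010.0/(25.2016·11.8) = 299.315 m = 982.0 ft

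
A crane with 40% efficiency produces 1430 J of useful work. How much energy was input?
W_in = W_out/η = 1430/0.4 = 3575 J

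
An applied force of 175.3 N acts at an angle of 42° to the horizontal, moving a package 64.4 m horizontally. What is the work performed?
W = F·d·cosθ = (175.3)(64.4)cos(42°) = 8390 J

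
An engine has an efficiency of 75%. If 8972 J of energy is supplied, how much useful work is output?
W_out = η·W_in = 0.75·8972 = 6729.0 J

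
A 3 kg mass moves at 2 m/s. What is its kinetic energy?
KE = ½mv² = ½(3)(2)² = 6.0 J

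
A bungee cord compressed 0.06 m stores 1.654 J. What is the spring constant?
k = 2·PE/x² = 2·1.654/(0.06)² = 918.9 N/m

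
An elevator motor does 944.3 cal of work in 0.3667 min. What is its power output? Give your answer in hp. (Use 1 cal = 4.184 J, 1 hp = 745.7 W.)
Convert to SI: W = 3950.95 J, t = 22.002 s
P = W/t = 3950.95/22.002 = 179.572 W = 0.2408 hp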